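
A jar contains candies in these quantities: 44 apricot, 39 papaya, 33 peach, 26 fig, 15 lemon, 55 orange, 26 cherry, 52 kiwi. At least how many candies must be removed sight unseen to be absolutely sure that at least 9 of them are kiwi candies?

247

In the worst case for collecting kiwi candies, every non-kiwi candy comes out first.
There are 44 + 39 + 33 + 26 + 15 + 55 + 26 = 238 non-kiwi candies altogether.
After those, each further candy must be kiwi, so 238 + 9 = 247 draws guarantee 9 kiwi candies.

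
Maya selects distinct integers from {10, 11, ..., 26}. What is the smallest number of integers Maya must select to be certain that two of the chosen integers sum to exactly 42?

13

Group the elements by complementary pair {x, 42−x}: {16,26}, {17,25}, {18,24}, …, giving 5 two-element pairs, the single value 21 (it cannot pair with itself since the integers are distinct), and 6 integers whose partner 42−x falls outside [10,26].
Treating each of those 12 groups as a pigeonhole, one can pick one integer per group — 12 integers — with no two summing to 42.
The 13th integer lands in an occupied pair, forcing a sum of 42.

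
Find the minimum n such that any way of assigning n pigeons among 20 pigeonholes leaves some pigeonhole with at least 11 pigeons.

With 200 pigeons one could put exactly 10 in each of the 20 pigeonholes, and no pigeonhole would reach 11.
One more pigeon must land in a pigeonhole that already has 10, giving it 11.
So 20 × 10 + 1 = 201 pigeons are required.

201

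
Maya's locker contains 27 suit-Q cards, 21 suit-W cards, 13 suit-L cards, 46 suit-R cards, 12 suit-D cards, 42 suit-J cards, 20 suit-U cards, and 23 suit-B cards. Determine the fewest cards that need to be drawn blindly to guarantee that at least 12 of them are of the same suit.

89

Pigeonhole: the 8 suits are the holes; the cards drawn are the pigeons.
To avoid 12 of any one suit, the worst case takes at most 11 of each suit.
That gives 11 + 11 + 11 + 11 + 11 + 11 + 11 + 11 = 88 cards with no suit reaching 12.
The next card forces some suit to 12, so 88 + 1 = 89.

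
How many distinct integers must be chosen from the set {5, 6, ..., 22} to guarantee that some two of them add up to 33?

Two chosen integers sum to 33 exactly when both halves of some pair {x, 33−x} with 11 ≤ x ≤ 33−x ≤ 22 are chosen — 6 such pairs.
The remaining 6 elements (those with no distinct partner in range) can never complete a 33-sum, so the worst case takes all of them and one from each pair: 6 + 6 = 12.
By pigeonhole, the 13th integer has to be the second member of some pair, so 12 + 1 = 13.

13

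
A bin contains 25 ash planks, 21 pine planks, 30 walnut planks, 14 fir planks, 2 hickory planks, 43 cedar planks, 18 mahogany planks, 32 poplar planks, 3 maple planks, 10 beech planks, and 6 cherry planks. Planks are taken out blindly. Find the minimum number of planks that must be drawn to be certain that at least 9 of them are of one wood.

76

An adversary could hand out at most 8 planks per wood (hickory, maple, cherry run out sooner): 8 + 8 + 8 + 8 + 2 + 8 + 8 + 8 + 3 + 8 + 6 = 75 planks and still no wood has 9.
Pigeonhole: one more plank lands in a wood already at 8, so 76 draws are enough and 75 are not.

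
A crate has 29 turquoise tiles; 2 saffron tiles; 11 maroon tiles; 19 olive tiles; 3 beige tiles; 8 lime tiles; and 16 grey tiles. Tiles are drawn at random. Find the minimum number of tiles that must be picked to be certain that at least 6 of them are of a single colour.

31

An adversary could hand out at most 5 tiles per colour (saffron, beige run out sooner): 5 + 2 + 5 + 5 + 3 + 5 + 5 = 30 tiles and still no colour has 6.
One more tile lands in a colour already at 5, so 31 draws are enough and 30 are not.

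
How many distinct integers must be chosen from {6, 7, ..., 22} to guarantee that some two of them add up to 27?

Group the elements by complementary pair {x, 27−x}: {6,21}, {7,20}, {8,19}, …, giving 8 two-element pairs and 1 integer whose partner 27−x falls outside [6,22].
Pigeonhole: treating each of those 9 groups as a pigeonhole, one can pick one integer per group — 9 integers — with no two summing to 27.
The 10th integer lands in an occupied pair, forcing a sum of 27.

10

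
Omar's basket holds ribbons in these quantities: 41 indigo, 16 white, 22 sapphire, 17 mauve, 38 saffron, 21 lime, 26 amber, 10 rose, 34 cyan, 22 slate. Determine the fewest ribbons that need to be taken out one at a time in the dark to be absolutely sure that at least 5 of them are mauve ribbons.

In the worst case for collecting mauve ribbons, every non-mauve ribbon comes out first.
There are 41 + 16 + 22 + 38 + 21 + 26 + 10 + 34 + 22 = 230 non-mauve ribbons altogether.
After those, each further ribbon must be mauve, so 230 + 5 = 235 draws guarantee 5 mauve ribbons.

235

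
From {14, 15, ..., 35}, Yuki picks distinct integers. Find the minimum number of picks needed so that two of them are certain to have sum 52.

14

Group the elements by complementary pair {x, 52−x}: {17,35}, {18,34}, {19,33}, …, giving 9 two-element pairs; the single value 26 (it cannot pair with itself since the integers are distinct); and 3 integers whose partner 52−x falls outside [14,35].
Pigeonhole: treating each of those 13 groups as a pigeonhole, one can pick one integer per group — 13 integers — with no two summing to 52.
The 14th integer lands in an occupied pair, forcing a sum of 52.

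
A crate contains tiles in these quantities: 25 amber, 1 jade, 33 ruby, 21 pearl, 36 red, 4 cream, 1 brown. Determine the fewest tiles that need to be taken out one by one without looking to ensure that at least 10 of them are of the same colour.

An adversary could hand out at most 9 tiles per colour (jade, cream, brown run out sooner): 9 + 1 + 9 + 9 + 9 + 4 + 1 = 42 tiles and still no colour has 10.
By pigeonhole, one more tile lands in a colour already at 9, so 43 draws are enough and 42 are not.

43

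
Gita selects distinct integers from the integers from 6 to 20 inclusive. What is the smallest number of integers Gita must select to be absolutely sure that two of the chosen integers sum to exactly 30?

11

A set avoiding the sum 30 can contain at most one of each pair {x, 30−x}, plus the 5 elements whose complement lies outside the range or equal to its own complement.
The integers 6, …, 15 (10 of them) are such a set: any two sum to at least 6+7 = 13 and at most 14+15 = 29 < 30.
By the pigeonhole principle, any 11th integer completes one of the 5 pairs, so 11 choices force a sum of 30.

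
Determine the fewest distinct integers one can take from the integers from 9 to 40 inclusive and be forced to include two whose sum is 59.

Group the elements by complementary pair {x, 59−x}: {19,40}, {20,39}, {21,38}, …, giving 11 two-element pairs and 10 integers whose partner 59−x falls outside [9,40].
Treating each of those 21 groups as a pigeonhole, one can pick one integer per group — 21 integers — with no two summing to 59.
The 22nd integer lands in an occupied pair, forcing a sum of 59.

22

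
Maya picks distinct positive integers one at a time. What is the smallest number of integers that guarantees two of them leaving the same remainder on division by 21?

The 21 residue classes mod 21 are the pigeonholes.
With 21 integers one could put 1 in each residue class and have no class reach 2.
The 22nd integer pushes some class to 2, so 21·1 + 1 = 22.

22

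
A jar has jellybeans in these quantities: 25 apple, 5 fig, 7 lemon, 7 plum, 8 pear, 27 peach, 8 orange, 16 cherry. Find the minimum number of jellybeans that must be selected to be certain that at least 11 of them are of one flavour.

66

Put each drawn jellybean into a box by flavour. The largest draw with every box below 11 takes min(count, 10) from each flavour; flavours with fewer than 10 contribute all they have.
Σ min(cᵢ, 10) = 10 + 5 + 7 + 7 + 8 + 10 + 8 + 10 = 65.
Draw number 65 + 1 = 66 must push one box to 11.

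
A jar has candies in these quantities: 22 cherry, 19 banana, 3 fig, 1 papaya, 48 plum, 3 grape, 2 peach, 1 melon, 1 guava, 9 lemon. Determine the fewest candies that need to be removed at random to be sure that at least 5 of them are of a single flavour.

28

By the pigeonhole principle, the 10 flavours are the holes; the candies drawn are the pigeons.
To avoid 5 of any one flavour, the worst case takes at most 4 of each flavour, or every candy of a flavour that has fewer than 4.
That gives 4 + 4 + 3 + 1 + 4 + 3 + 2 + 1 + 1 + 4 = 27 candies with no flavour reaching 5.
The next candy forces some flavour to 5, so 27 + 1 = 28.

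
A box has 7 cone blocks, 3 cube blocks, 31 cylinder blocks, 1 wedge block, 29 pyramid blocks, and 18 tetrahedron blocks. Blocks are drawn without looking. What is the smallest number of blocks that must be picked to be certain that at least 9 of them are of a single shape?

Put each drawn block into a box by shape. The largest draw with every box below 9 takes min(count, 8) from each shape; shapes with fewer than 8 contribute all they have.
Σ min(cᵢ, 8) = 7 + 3 + 8 + 1 + 8 + 8 = 35.
Draw number 35 + 1 = 36 must push one box to 9.

36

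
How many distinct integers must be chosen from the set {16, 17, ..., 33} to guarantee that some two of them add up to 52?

12

A set avoiding the sum 52 can contain at most one of each pair {x, 52−x}, plus the 4 elements whose complement lies outside the range or equal to its own complement.
The integers 16, …, 26 (11 of them) are such a set: any two sum to at least 16+17 = 33 and at most 25+26 = 51 < 52.
Any 12th integer completes one of the 7 pairs, so 12 choices force a sum of 52.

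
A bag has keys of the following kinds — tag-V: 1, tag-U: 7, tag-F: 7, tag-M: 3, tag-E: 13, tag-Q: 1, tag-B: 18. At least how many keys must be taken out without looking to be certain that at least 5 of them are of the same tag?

By the pigeonhole principle, put each drawn key into a box by tag. The largest draw with every box below 5 takes min(count, 4) from each tag; tags with fewer than 4 contribute all they have.
Σ min(cᵢ, 4) = 1 + 4 + 4 + 3 + 4 + 1 + 4 = 21.
Draw number 21 + 1 = 22 must push one box to 5.

22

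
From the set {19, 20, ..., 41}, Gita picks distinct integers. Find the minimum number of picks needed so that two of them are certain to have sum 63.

Group the elements by complementary pair {x, 63−x}: {22,41}, {23,40}, {24,39}, …, giving 10 two-element pairs and 3 integers whose partner 63−x falls outside [19,41].
By pigeonhole, treating each of those 13 groups as a pigeonhole, one can pick one integer per group — 13 integers — with no two summing to 63.
The 14th integer lands in an occupied pair, forcing a sum of 63.

14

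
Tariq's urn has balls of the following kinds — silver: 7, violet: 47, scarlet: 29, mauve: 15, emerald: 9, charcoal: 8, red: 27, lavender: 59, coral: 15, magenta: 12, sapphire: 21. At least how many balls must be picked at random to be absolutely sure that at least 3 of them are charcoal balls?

In the worst case for collecting charcoal balls, every non-charcoal ball comes out first.
There are 7 + 47 + 29 + 15 + 9 + 27 + 59 + 15 + 12 + 21 = 241 non-charcoal balls altogether.
After those, each further ball must be charcoal, so 241 + 3 = 244 draws guarantee 3 charcoal balls.

244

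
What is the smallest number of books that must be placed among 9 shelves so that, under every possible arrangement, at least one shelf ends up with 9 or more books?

With 72 books one could put exactly 8 in each of the 9 shelves, and no shelf would reach 9.
By the pigeonhole principle, one more book must land in a shelf that already has 8, giving it 9.
So 9 × 8 + 1 = 73 books are required.

73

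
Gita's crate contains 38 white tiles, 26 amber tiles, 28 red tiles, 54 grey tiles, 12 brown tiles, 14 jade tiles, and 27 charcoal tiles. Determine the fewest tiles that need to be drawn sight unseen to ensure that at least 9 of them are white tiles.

170

In the worst case for collecting white tiles, every non-white tile comes out first.
There are 26 + 28 + 54 + 12 + 14 + 27 = 161 non-white tiles altogether.
After those, each further tile must be white, so 161 + 9 = 170 draws guarantee 9 white tiles.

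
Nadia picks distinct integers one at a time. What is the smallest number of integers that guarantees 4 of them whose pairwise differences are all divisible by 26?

Integers whose pairwise differences are multiples of 26 are exactly those sharing a remainder mod 26. The 26 residue classes mod 26 are the pigeonholes.
With 78 integers one could put 3 in each residue class and have no class reach 4.
The 79th integer pushes some class to 4, so 26·3 + 1 = 79.

79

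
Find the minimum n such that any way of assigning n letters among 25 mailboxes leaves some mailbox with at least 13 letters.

With 300 letters one could put exactly 12 in each of the 25 mailboxes, and no mailbox would reach 13.
By the pigeonhole principle, one more letter must land in a mailbox that already has 12, giving it 13.
So 25 × 12 + 1 = 301 letters are required.

301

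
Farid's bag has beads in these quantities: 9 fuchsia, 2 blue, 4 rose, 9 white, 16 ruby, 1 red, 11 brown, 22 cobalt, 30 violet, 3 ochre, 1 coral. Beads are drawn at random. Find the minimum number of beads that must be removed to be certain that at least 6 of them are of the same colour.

By pigeonhole, the 11 colours are the holes; the beads drawn are the pigeons.
To avoid 6 of any one colour, the worst case takes at most 5 of each colour, or every bead of a colour that has fewer than 5.
That gives 5 + 2 + 4 + 5 + 5 + 1 + 5 + 5 + 5 + 3 + 1 = 41 beads with no colour reaching 6.
The next bead forces some colour to 6, so 41 + 1 = 42.

42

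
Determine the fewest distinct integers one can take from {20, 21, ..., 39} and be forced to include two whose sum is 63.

13

A set avoiding the sum 63 can contain at most one of each pair {x, 63−x}, plus the 4 elements whose complement lies outside the range.
The integers 20, …, 31 (12 of them) are such a set: any two sum to at least 20+21 = 41 and at most 30+31 = 61 < 63.
By the pigeonhole principle, any 13th integer completes one of the 8 pairs, so 13 choices force a sum of 63.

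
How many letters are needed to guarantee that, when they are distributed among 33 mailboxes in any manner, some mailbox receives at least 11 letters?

With 330 letters one could put exactly 10 in each of the 33 mailboxes, and no mailbox would reach 11.
One more letter must land in a mailbox that already has 10, giving it 11.
So 33 × 10 + 1 = 331 letters are required.

331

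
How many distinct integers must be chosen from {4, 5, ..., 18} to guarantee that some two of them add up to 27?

11

A set avoiding the sum 27 can contain at most one of each pair {x, 27−x}, plus the 5 elements whose complement lies outside the range.
The integers 4, …, 13 (10 of them) are such a set: any two sum to at least 4+5 = 9 and at most 12+13 = 25 < 27.
Any 11th integer completes one of the 5 pairs, so 11 choices force a sum of 27.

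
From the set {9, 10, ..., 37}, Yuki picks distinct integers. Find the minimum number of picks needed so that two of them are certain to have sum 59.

Two chosen integers sum to 59 exactly when both halves of some pair {x, 59−x} with 22 ≤ x ≤ 59−x ≤ 37 are chosen — 8 such pairs.
The remaining 13 elements (those with no distinct partner in range) can never complete a 59-sum, so the worst case takes all of them and one from each pair: 13 + 8 = 21.
The 22nd integer has to be the second member of some pair, so 21 + 1 = 22.

22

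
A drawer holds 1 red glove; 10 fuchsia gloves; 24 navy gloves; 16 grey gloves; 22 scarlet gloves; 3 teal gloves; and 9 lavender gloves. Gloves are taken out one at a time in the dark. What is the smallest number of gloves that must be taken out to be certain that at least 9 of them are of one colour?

By the pigeonhole principle, the 7 colours are the holes; the gloves drawn are the pigeons.
To avoid 9 of any one colour, the worst case takes at most 8 of each colour, or every glove of a colour that has fewer than 8.
That gives 1 + 8 + 8 + 8 + 8 + 3 + 8 = 44 gloves with no colour reaching 9.
The next glove forces some colour to 9, so 44 + 1 = 45.

45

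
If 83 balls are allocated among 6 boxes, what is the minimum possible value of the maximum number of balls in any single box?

By the pigeonhole principle, the 6 boxes are the holes and the 83 balls are the pigeons.
If every box held at most 13 balls, the total would be at most 6 × 13 = 78, which is less than 83.
So some box holds at least ⌈83/6⌉ = 14 balls.

14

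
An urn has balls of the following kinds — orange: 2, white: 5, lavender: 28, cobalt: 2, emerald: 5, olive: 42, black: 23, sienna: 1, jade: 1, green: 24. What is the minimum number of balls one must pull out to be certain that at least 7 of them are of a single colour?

By the pigeonhole principle, put each drawn ball into a box by colour. The largest draw with every box below 7 takes min(count, 6) from each colour; colours with fewer than 6 contribute all they have.
Σ min(cᵢ, 6) = 2 + 5 + 6 + 2 + 5 + 6 + 6 + 1 + 1 + 6 = 40.
Draw number 40 + 1 = 41 must push one box to 7.

41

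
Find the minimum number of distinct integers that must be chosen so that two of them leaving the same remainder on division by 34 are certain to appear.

The 34 residue classes mod 34 are the pigeonholes.
With 34 integers one could put 1 in each residue class and have no class reach 2.
The 35th integer pushes some class to 2, so 34·1 + 1 = 35.

35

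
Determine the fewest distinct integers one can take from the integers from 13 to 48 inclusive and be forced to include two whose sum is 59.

20

Two chosen integers sum to 59 exactly when both halves of some pair {x, 59−x} with 13 ≤ x ≤ 59−x ≤ 46 are chosen — 17 such pairs.
The remaining 2 elements (those with no distinct partner in range) can never complete a 59-sum, so the worst case takes all of them and one from each pair: 2 + 17 = 19.
The 20th integer has to be the second member of some pair, so 19 + 1 = 20.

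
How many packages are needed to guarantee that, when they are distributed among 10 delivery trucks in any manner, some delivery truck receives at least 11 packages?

With 100 packages one could put exactly 10 in each of the 10 delivery trucks, and no delivery truck would reach 11.
By the pigeonhole principle, one more package must land in a delivery truck that already has 10, giving it 11.
So 10 × 10 + 1 = 101 packages are required.

101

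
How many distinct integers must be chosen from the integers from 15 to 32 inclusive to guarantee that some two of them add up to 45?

11

Group the elements by complementary pair {x, 45−x}: {15,30}, {16,29}, {17,28}, …, giving 8 two-element pairs and 2 integers whose partner 45−x falls outside [15,32].
By pigeonhole, treating each of those 10 groups as a pigeonhole, one can pick one integer per group — 10 integers — with no two summing to 45.
The 11th integer lands in an occupied pair, forcing a sum of 45.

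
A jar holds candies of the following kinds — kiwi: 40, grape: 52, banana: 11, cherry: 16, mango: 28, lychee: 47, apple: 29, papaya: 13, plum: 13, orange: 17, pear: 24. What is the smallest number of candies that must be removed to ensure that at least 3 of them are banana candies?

In the worst case for collecting banana candies, every non-banana candy comes out first.
There are 40 + 52 + 16 + 28 + 47 + 29 + 13 + 13 + 17 + 24 = 279 non-banana candies altogether.
After those, each further candy must be banana, so 279 + 3 = 282 draws guarantee 3 banana candies.

282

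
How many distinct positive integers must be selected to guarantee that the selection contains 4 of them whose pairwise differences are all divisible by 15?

Integers whose pairwise differences are multiples of 15 are exactly those sharing a remainder mod 15. By the pigeonhole principle, the 15 residue classes mod 15 are the pigeonholes.
With 45 integers one could put 3 in each residue class and have no class reach 4.
The 46th integer pushes some class to 4, so 15·3 + 1 = 46.

46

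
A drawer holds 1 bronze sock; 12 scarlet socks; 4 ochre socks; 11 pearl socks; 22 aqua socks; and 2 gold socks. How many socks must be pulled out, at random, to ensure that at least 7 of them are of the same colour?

26

By the pigeonhole principle, put each drawn sock into a box by colour. The largest draw with every box below 7 takes min(count, 6) from each colour; colours with fewer than 6 contribute all they have.
Σ min(cᵢ, 6) = 1 + 6 + 4 + 6 + 6 + 2 = 25.
Draw number 25 + 1 = 26 must push one box to 7.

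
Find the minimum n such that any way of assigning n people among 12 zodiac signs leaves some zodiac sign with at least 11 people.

With 120 people one could put exactly 10 in each of the 12 zodiac signs, and no zodiac sign would reach 11.
One more person must land in a zodiac sign that already has 10, giving it 11.
So 12 × 10 + 1 = 121 people are required.

121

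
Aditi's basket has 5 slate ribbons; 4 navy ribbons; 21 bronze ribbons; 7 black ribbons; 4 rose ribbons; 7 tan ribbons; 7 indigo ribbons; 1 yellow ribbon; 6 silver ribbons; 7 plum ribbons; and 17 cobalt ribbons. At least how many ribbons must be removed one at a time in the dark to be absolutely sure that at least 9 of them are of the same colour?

65

Put each drawn ribbon into a box by colour. The largest draw with every box below 9 takes min(count, 8) from each colour; colours with fewer than 8 contribute all they have.
Σ min(cᵢ, 8) = 5 + 4 + 8 + 7 + 4 + 7 + 7 + 1 + 6 + 7 + 8 = 64.
Draw number 64 + 1 = 65 must push one box to 9.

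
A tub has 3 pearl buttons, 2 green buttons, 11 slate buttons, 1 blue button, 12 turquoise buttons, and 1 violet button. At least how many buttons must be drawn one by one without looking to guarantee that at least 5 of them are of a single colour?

An adversary could hand out at most 4 buttons per colour (4 colours run out sooner): 3 + 2 + 4 + 1 + 4 + 1 = 15 buttons and still no colour has 5.
By the pigeonhole principle, one more button lands in a colour already at 4, so 16 draws are enough and 15 are not.

16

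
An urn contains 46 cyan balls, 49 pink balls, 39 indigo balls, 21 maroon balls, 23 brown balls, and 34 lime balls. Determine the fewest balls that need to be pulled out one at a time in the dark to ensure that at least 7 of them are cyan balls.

173

In the worst case for collecting cyan balls, every non-cyan ball comes out first.
There are 49 + 39 + 21 + 23 + 34 = 166 non-cyan balls altogether.
After those, each further ball must be cyan, so 166 + 7 = 173 draws guarantee 7 cyan balls.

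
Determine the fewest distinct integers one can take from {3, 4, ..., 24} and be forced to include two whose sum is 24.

14

Two chosen integers sum to 24 exactly when both halves of some pair {x, 24−x} with 3 ≤ x ≤ 24−x ≤ 21 are chosen — 9 such pairs.
The remaining 4 elements (those with no distinct partner in range) can never complete a 24-sum, so the worst case takes all of them and one from each pair: 4 + 9 = 13.
By pigeonhole, the 14th integer has to be the second member of some pair, so 13 + 1 = 14.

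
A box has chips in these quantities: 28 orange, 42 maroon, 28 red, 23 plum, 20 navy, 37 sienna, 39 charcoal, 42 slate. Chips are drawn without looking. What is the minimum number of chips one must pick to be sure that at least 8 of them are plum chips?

In the worst case for collecting plum chips, every non-plum chip comes out first.
There are 28 + 42 + 28 + 20 + 37 + 39 + 42 = 236 non-plum chips altogether.
After those, each further chip must be plum, so 236 + 8 = 244 draws guarantee 8 plum chips.

244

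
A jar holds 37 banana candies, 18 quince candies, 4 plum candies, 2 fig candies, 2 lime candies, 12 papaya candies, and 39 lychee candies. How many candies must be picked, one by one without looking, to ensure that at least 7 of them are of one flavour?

33

An adversary could hand out at most 6 candies per flavour (plum, fig, lime run out sooner): 6 + 6 + 4 + 2 + 2 + 6 + 6 = 32 candies and still no flavour has 7.
By the pigeonhole principle, one more candy lands in a flavour already at 6, so 33 draws are enough and 32 are not.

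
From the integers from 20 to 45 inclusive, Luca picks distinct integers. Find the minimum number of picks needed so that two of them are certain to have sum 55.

A set avoiding the sum 55 can contain at most one of each pair {x, 55−x}, plus the 10 elements whose complement lies outside the range.
The integers 28, …, 45 (18 of them) are such a set: any two sum to at least 28+29 = 57 > 55.
Any 19th integer completes one of the 8 pairs, so 19 choices force a sum of 55.

19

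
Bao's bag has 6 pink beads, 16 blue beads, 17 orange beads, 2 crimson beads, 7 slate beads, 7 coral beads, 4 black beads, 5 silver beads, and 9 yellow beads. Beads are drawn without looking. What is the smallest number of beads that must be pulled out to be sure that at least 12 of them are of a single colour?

An adversary could hand out at most 11 beads per colour (7 colours run out sooner): 6 + 11 + 11 + 2 + 7 + 7 + 4 + 5 + 9 = 62 beads and still no colour has 12.
One more bead lands in a colour already at 11, so 63 draws are enough and 62 are not.

63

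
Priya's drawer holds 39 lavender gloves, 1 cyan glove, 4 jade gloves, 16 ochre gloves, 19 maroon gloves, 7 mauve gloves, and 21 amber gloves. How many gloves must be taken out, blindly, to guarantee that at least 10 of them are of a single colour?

49

An adversary could hand out at most 9 gloves per colour (cyan, jade, mauve run out sooner): 9 + 1 + 4 + 9 + 9 + 7 + 9 = 48 gloves and still no colour has 10.
One more glove lands in a colour already at 9, so 49 draws are enough and 48 are not.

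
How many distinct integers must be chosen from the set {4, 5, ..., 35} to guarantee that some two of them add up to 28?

A set avoiding the sum 28 can contain at most one of each pair {x, 28−x}, plus the 12 elements whose complement lies outside the range or equal to its own complement.
The integers 14, …, 35 (22 of them) are such a set: any two sum to at least 14+15 = 29 > 28.
Pigeonhole: any 23rd integer completes one of the 10 pairs, so 23 choices force a sum of 28.

23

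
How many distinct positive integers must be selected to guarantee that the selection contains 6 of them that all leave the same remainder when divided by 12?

61

Pigeonhole: the 12 residue classes mod 12 are the pigeonholes.
With 60 integers one could put 5 in each residue class and have no class reach 6.
The 61st integer pushes some class to 6, so 12·5 + 1 = 61.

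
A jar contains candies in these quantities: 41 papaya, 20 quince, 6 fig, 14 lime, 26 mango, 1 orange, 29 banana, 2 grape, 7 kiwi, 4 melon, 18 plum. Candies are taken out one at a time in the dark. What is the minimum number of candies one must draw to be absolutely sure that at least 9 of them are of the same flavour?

An adversary could hand out at most 8 candies per flavour (5 flavours run out sooner): 8 + 8 + 6 + 8 + 8 + 1 + 8 + 2 + 7 + 4 + 8 = 68 candies and still no flavour has 9.
One more candy lands in a flavour already at 8, so 69 draws are enough and 68 are not.

69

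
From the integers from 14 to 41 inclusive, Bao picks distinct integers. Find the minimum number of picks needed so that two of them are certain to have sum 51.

17

Two chosen integers sum to 51 exactly when both halves of some pair {x, 51−x} with 14 ≤ x ≤ 51−x ≤ 37 are chosen — 12 such pairs.
The remaining 4 elements (those with no distinct partner in range) can never complete a 51-sum, so the worst case takes all of them and one from each pair: 4 + 12 = 16.
The 17th integer has to be the second member of some pair, so 16 + 1 = 17.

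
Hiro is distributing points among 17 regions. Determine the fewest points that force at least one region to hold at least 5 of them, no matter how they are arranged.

With 68 points one could put exactly 4 in each of the 17 regions, and no region would reach 5.
By pigeonhole, one more point must land in a region that already has 4, giving it 5.
So 17 × 4 + 1 = 69 points are required.

69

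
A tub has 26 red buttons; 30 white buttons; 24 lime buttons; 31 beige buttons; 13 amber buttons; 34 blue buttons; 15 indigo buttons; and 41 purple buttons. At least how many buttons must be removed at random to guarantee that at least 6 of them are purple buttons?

179

In the worst case for collecting purple buttons, every non-purple button comes out first.
There are 26 + 30 + 24 + 31 + 13 + 34 + 15 = 173 non-purple buttons altogether.
After those, each further button must be purple, so 173 + 6 = 179 draws guarantee 6 purple buttons.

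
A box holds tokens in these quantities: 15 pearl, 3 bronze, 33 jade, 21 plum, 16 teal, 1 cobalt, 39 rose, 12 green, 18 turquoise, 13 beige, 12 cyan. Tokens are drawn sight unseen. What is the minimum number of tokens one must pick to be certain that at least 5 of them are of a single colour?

An adversary could hand out at most 4 tokens per colour (bronze, cobalt run out sooner): 4 + 3 + 4 + 4 + 4 + 1 + 4 + 4 + 4 + 4 + 4 = 40 tokens and still no colour has 5.
One more token lands in a colour already at 4, so 41 draws are enough and 40 are not.

41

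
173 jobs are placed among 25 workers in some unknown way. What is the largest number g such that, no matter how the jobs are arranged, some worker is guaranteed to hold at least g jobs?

7

The 25 workers are the holes and the 173 jobs are the pigeons.
If every worker held at most 6 jobs, the total would be at most 25 × 6 = 150, which is less than 173.
So some worker holds at least ⌈173/25⌉ = 7 jobs.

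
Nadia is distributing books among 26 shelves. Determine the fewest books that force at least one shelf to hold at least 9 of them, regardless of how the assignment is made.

With 208 books one could put exactly 8 in each of the 26 shelves, and no shelf would reach 9.
One more book must land in a shelf that already has 8, giving it 9.
So 26 × 8 + 1 = 209 books are required.

209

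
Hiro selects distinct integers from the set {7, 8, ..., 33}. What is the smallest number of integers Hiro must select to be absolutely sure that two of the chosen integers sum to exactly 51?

Two chosen integers sum to 51 exactly when both halves of some pair {x, 51−x} with 18 ≤ x ≤ 51−x ≤ 33 are chosen — 8 such pairs.
The remaining 11 elements (those with no distinct partner in range) can never complete a 51-sum, so the worst case takes all of them and one from each pair: 11 + 8 = 19.
The 20th integer has to be the second member of some pair, so 19 + 1 = 20.

20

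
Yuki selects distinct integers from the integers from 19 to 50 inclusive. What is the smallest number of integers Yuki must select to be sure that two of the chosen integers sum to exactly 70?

18

A set avoiding the sum 70 can contain at most one of each pair {x, 70−x}, plus the 2 elements whose complement lies outside the range or equal to its own complement.
The integers 19, …, 35 (17 of them) are such a set: any two sum to at least 19+20 = 39 and at most 34+35 = 69 < 70.
Any 18th integer completes one of the 15 pairs, so 18 choices force a sum of 70.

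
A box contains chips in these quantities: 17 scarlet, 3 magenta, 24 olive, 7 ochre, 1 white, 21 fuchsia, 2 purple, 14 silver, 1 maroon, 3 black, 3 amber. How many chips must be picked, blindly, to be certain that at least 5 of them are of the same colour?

34

An adversary could hand out at most 4 chips per colour (6 colours run out sooner): 4 + 3 + 4 + 4 + 1 + 4 + 2 + 4 + 1 + 3 + 3 = 33 chips and still no colour has 5.
One more chip lands in a colour already at 4, so 34 draws are enough and 33 are not.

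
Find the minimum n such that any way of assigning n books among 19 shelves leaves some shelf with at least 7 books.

With 114 books one could put exactly 6 in each of the 19 shelves, and no shelf would reach 7.
One more book must land in a shelf that already has 6, giving it 7.
So 19 × 6 + 1 = 115 books are required.

115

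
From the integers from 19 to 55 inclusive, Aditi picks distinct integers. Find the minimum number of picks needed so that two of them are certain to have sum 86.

Group the elements by complementary pair {x, 86−x}: {31,55}, {32,54}, {33,53}, …, giving 12 two-element pairs, the single value 43 (it cannot pair with itself since the integers are distinct), and 12 integers whose partner 86−x falls outside [19,55].
Treating each of those 25 groups as a pigeonhole, one can pick one integer per group — 25 integers — with no two summing to 86.
The 26th integer lands in an occupied pair, forcing a sum of 86.

26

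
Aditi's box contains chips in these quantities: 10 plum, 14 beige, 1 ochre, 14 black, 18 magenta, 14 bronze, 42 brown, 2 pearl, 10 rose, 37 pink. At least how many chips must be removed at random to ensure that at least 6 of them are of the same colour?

An adversary could hand out at most 5 chips per colour (ochre, pearl run out sooner): 5 + 5 + 1 + 5 + 5 + 5 + 5 + 2 + 5 + 5 = 43 chips and still no colour has 6.
By the pigeonhole principle, one more chip lands in a colour already at 5, so 44 draws are enough and 43 are not.

44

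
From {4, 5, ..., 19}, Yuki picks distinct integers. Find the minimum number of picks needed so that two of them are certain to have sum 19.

11

Two chosen integers sum to 19 exactly when both halves of some pair {x, 19−x} with 4 ≤ x ≤ 19−x ≤ 15 are chosen — 6 such pairs.
The remaining 4 elements (those with no distinct partner in range) can never complete a 19-sum, so the worst case takes all of them and one from each pair: 4 + 6 = 10.
The 11th integer has to be the second member of some pair, so 10 + 1 = 11.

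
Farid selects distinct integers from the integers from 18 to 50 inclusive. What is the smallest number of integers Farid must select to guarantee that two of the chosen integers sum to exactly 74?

Group the elements by complementary pair {x, 74−x}: {24,50}, {25,49}, {26,48}, …, giving 13 two-element pairs; the single value 37 (it cannot pair with itself since the integers are distinct); and 6 integers whose partner 74−x falls outside [18,50].
Treating each of those 20 groups as a pigeonhole, one can pick one integer per group — 20 integers — with no two summing to 74.
The 21st integer lands in an occupied pair, forcing a sum of 74.

21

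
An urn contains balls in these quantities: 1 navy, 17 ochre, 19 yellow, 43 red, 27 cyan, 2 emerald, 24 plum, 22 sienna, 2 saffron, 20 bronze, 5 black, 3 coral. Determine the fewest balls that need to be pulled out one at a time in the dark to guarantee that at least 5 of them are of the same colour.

By pigeonhole, put each drawn ball into a box by colour. The largest draw with every box below 5 takes min(count, 4) from each colour; colours with fewer than 4 contribute all they have.
Σ min(cᵢ, 4) = 1 + 4 + 4 + 4 + 4 + 2 + 4 + 4 + 2 + 4 + 4 + 3 = 40.
Draw number 40 + 1 = 41 must push one box to 5.

41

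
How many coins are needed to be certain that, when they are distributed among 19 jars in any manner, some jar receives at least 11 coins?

With 190 coins one could put exactly 10 in each of the 19 jars, and no jar would reach 11.
One more coin must land in a jar that already has 10, giving it 11.
So 19 × 10 + 1 = 191 coins are required.

191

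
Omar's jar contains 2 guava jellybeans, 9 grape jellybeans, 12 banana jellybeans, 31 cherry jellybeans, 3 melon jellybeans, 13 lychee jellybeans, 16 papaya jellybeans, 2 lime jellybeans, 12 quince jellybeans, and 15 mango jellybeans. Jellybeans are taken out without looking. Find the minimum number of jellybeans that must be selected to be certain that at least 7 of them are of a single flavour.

An adversary could hand out at most 6 jellybeans per flavour (guava, melon, lime run out sooner): 2 + 6 + 6 + 6 + 3 + 6 + 6 + 2 + 6 + 6 = 49 jellybeans and still no flavour has 7.
Pigeonhole: one more jellybean lands in a flavour already at 6, so 50 draws are enough and 49 are not.

50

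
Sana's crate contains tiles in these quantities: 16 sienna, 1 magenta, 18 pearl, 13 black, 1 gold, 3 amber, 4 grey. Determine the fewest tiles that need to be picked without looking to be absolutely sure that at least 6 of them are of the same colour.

An adversary could hand out at most 5 tiles per colour (4 colours run out sooner): 5 + 1 + 5 + 5 + 1 + 3 + 4 = 24 tiles and still no colour has 6.
By the pigeonhole principle, one more tile lands in a colour already at 5, so 25 draws are enough and 24 are not.

25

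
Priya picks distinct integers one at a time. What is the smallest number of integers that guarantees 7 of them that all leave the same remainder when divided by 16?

By the pigeonhole principle, the 16 residue classes mod 16 are the pigeonholes.
With 96 integers one could put 6 in each residue class and have no class reach 7.
The 97th integer pushes some class to 7, so 16·6 + 1 = 97.

97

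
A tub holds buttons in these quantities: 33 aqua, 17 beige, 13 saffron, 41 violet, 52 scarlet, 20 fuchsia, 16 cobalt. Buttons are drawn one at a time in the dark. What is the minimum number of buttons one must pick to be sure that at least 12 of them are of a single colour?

78

An adversary could hand out at most 11 buttons per colour: 11 + 11 + 11 + 11 + 11 + 11 + 11 = 77 buttons and still no colour has 12.
Pigeonhole: one more button lands in a colour already at 11, so 78 draws are enough and 77 are not.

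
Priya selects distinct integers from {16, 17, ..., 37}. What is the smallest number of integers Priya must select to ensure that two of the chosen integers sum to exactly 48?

15

A set avoiding the sum 48 can contain at most one of each pair {x, 48−x}, plus the 6 elements whose complement lies outside the range or equal to its own complement.
The integers 24, …, 37 (14 of them) are such a set: any two sum to at least 24+25 = 49 > 48.
By the pigeonhole principle, any 15th integer completes one of the 8 pairs, so 15 choices force a sum of 48.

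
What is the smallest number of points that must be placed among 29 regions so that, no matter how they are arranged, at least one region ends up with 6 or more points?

146

With 145 points one could put exactly 5 in each of the 29 regions, and no region would reach 6.
Pigeonhole: one more point must land in a region that already has 5, giving it 6.
So 29 × 5 + 1 = 146 points are required.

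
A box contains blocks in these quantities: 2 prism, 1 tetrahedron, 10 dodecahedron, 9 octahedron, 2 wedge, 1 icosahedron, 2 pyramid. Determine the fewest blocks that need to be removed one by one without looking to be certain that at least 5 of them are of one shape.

17

An adversary could hand out at most 4 blocks per shape (5 shapes run out sooner): 2 + 1 + 4 + 4 + 2 + 1 + 2 = 16 blocks and still no shape has 5.
Pigeonhole: one more block lands in a shape already at 4, so 17 draws are enough and 16 are not.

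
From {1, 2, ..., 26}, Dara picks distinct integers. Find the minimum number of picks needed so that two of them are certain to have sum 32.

17

Two chosen integers sum to 32 exactly when both halves of some pair {x, 32−x} with 6 ≤ x ≤ 32−x ≤ 26 are chosen — 10 such pairs.
The remaining 6 elements (those with no distinct partner in range) can never complete a 32-sum, so the worst case takes all of them and one from each pair: 6 + 10 = 16.
By the pigeonhole principle, the 17th integer has to be the second member of some pair, so 16 + 1 = 17.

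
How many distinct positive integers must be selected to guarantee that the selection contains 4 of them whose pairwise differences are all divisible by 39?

Integers whose pairwise differences are multiples of 39 are exactly those sharing a remainder mod 39. The 39 residue classes mod 39 are the pigeonholes.
With 117 integers one could put 3 in each residue class and have no class reach 4.
The 118th integer pushes some class to 4, so 39·3 + 1 = 118.

118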